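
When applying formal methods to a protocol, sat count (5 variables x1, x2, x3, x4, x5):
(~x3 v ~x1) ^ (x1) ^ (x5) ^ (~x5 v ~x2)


CNF with 4 clauses over 5 vars (32 assignments).
An assignment satisfies CNF iff every clause has >=1 true literal.
Check each row (bits = x1,x2,x3,x4,x5; clause T/F shown):
  row 0 [00000]: clauses=TFFT -> 0
  row 1 [00001]: clauses=TFTT -> 0
  row 2 [00010]: clauses=TFFT -> 0
  row 3 [00011]: clauses=TFTT -> 0
  row 4 [00100]: clauses=TFFT -> 0
  row 5 [00101]: clauses=TFTT -> 0
  row 6 [00110]: clauses=TFFT -> 0
  row 7 [00111]: clauses=TFTT -> 0
  row 8 [01000]: clauses=TFFT -> 0
  row 9 [01001]: clauses=TFTF -> 0
  row 10 [01010]: clauses=TFFT -> 0
  row 11 [01011]: clauses=TFTF -> 0
  row 12 [01100]: clauses=TFFT -> 0
  row 13 [01101]: clauses=TFTF -> 0
  row 14 [01110]: clauses=TFFT -> 0
  row 15 [01111]: clauses=TFTF -> 0
  row 16 [10000]: clauses=TTFT -> 0
  row 17 [10001]: clauses=TTTT -> 1
  row 18 [10010]: clauses=TTFT -> 0
  row 19 [10011]: clauses=TTTT -> 1
  row 20 [10100]: clauses=FTFT -> 0
  row 21 [10101]: clauses=FTTT -> 0
  row 22 [10110]: clauses=FTFT -> 0
  row 23 [10111]: clauses=FTTT -> 0
  row 24 [11000]: clauses=TTFT -> 0
  row 25 [11001]: clauses=TTTF -> 0
  row 26 [11010]: clauses=TTFT -> 0
  row 27 [11011]: clauses=TTTF -> 0
  row 28 [11100]: clauses=FTFT -> 0
  row 29 [11101]: clauses=FTTF -> 0
  row 30 [11110]: clauses=FTFT -> 0
  row 31 [11111]: clauses=FTTF -> 0
Full result column, 8 rows per line (x1,x2 fixed per line; x3,x4,x5 runs 000..111 left to right):
  rows 0-7 [x1,x2=00]: 00000000  (ones: 0)
  rows 8-15 [x1,x2=01]: 00000000  (ones: 0)
  rows 16-23 [x1,x2=10]: 01010000  (ones: 2)
  rows 24-31 [x1,x2=11]: 00000000  (ones: 0)
Satisfying assignments = 0+0+2+0 = 2

2


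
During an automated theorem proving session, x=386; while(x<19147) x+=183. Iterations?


Step 1: x goes from 386 toward 19147 by 183; the body runs while x<19147, so iterations = ceil((bound-start)/step)
Step 2: Distance=18761
Step 3: ceil(18761/183)=103

103


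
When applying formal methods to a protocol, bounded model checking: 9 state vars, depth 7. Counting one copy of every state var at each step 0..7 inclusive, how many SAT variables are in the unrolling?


BMC unrolls to depth k, creating one copy of each state var for steps 0..k.
Step count = 7 + 1 = 8 (steps 0 through 7)
Vars per step = 9
Total = 9 * 8 = 72

72


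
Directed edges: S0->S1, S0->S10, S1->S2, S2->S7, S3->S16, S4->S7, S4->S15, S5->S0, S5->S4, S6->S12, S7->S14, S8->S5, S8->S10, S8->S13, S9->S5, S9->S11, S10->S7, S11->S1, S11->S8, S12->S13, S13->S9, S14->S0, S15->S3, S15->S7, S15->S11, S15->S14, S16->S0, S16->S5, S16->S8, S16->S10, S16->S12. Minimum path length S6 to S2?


BFS layer-by-layer from S6:
  dist 0: {S6}
  dist 1: {S12}
  dist 2: {S13}
  dist 3: {S9}
  dist 4: {S5, S11}
  dist 5: {S0, S1, S4, S8}
  dist 6: {S2, S7, S10, S15}
  -> S2 reached at distance 6
Shortest path length = 6

6


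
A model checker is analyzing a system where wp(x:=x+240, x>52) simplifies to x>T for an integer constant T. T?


Formula: wp(x:=E, P) = P[E/x] (substitute E for x in postcondition)
Step 1: Postcondition: x>52
Step 2: Substitute x+240 for x: x+240>52
Step 3: Solve for x: x > 52-240 = -188

-188


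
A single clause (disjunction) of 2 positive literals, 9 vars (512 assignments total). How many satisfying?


Step 1: Total=2^9=512
Step 2: Unsat when all 2 false: 2^7=128
Step 3: Sat=512-128=384

384


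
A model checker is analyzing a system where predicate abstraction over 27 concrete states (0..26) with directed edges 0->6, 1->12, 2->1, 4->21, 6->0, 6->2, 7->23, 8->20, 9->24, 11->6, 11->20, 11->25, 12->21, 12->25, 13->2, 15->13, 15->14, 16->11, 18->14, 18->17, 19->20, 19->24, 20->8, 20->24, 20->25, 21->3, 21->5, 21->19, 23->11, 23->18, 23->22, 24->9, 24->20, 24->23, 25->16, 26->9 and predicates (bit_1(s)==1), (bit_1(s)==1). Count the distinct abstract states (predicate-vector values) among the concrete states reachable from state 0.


BFS from 0:
Concrete reachable: {0, 1, 2, 3, 5, 6, 8, 9, 11, 12, 14, 16, 17, 18, 19, 20, 21, 22, 23, 24, 25}
Abstract via predicates (bit_1(s)==1), (bit_1(s)==1):
  (0,0) <- {0, 1, 5, 8, 9, 12, 16, 17, 20, 21, 24, 25}
  (1,1) <- {2, 3, 6, 11, 14, 18, 19, 22, 23}
Distinct abstract states = 2

2


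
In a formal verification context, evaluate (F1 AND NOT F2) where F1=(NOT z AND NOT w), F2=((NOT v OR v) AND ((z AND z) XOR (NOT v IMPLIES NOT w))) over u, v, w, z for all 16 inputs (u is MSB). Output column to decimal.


F1 = (NOT z AND NOT w)
F2 = ((NOT v OR v) AND ((z AND z) XOR (NOT v IMPLIES NOT w)))
Counterexample to F1=>F2 is where F1=1 and F2=0.
Evaluate each row (bits = u,v,w,z, MSB first):
  row 0 [0000]: F1=1 F2=1 -> F1&~F2 -> 0
  row 1 [0001]: F1=0 F2=0 -> F1&~F2 -> 0
  row 2 [0010]: F1=0 F2=0 -> F1&~F2 -> 0
  row 3 [0011]: F1=0 F2=1 -> F1&~F2 -> 0
  row 4 [0100]: F1=1 F2=1 -> F1&~F2 -> 0
  row 5 [0101]: F1=0 F2=0 -> F1&~F2 -> 0
  row 6 [0110]: F1=0 F2=1 -> F1&~F2 -> 0
  row 7 [0111]: F1=0 F2=0 -> F1&~F2 -> 0
  row 8 [1000]: F1=1 F2=1 -> F1&~F2 -> 0
  row 9 [1001]: F1=0 F2=0 -> F1&~F2 -> 0
  row 10 [1010]: F1=0 F2=0 -> F1&~F2 -> 0
  row 11 [1011]: F1=0 F2=1 -> F1&~F2 -> 0
  row 12 [1100]: F1=1 F2=1 -> F1&~F2 -> 0
  row 13 [1101]: F1=0 F2=0 -> F1&~F2 -> 0
  row 14 [1110]: F1=0 F2=1 -> F1&~F2 -> 0
  row 15 [1111]: F1=0 F2=0 -> F1&~F2 -> 0
Full result column, 4 rows per line (u,v fixed per line; w,z runs 00..11 left to right):
  rows 0-3 [u,v=00]: 0000  = hex 0
  rows 4-7 [u,v=01]: 0000  = hex 0
  rows 8-11 [u,v=10]: 0000  = hex 0
  rows 12-15 [u,v=11]: 0000  = hex 0
Counterexample vector (row 0 .. row 15) = 0000000000000000
Output column grouped in 4s = 0000 0000 0000 0000 = 0x0000
Convert to decimal digit by digit (value = value*16 + digit):
  0 -> 0
  0*16 + 0 = 0
  0*16 + 0 = 0
  0*16 + 0 = 0
Decimal = 0

0


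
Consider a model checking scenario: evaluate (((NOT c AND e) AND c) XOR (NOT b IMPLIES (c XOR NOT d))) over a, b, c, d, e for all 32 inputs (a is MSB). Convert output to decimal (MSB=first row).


Formula: (((NOT c AND e) AND c) XOR (NOT b IMPLIES (c XOR NOT d))) over a, b, c, d, e (32 rows)
Evaluate each row (bits = a,b,c,d,e, MSB first):
  row 0 [00000]: (((NOT 0 AND 0) AND 0) XOR (NOT 0 IMPLIES (0 XOR NOT 0))) -> 1
  row 1 [00001]: (((NOT 0 AND 1) AND 0) XOR (NOT 0 IMPLIES (0 XOR NOT 0))) -> 1
  row 2 [00010]: (((NOT 0 AND 0) AND 0) XOR (NOT 0 IMPLIES (0 XOR NOT 1))) -> 0
  row 3 [00011]: (((NOT 0 AND 1) AND 0) XOR (NOT 0 IMPLIES (0 XOR NOT 1))) -> 0
  row 4 [00100]: (((NOT 1 AND 0) AND 1) XOR (NOT 0 IMPLIES (1 XOR NOT 0))) -> 0
  row 5 [00101]: (((NOT 1 AND 1) AND 1) XOR (NOT 0 IMPLIES (1 XOR NOT 0))) -> 0
  row 6 [00110]: (((NOT 1 AND 0) AND 1) XOR (NOT 0 IMPLIES (1 XOR NOT 1))) -> 1
  row 7 [00111]: (((NOT 1 AND 1) AND 1) XOR (NOT 0 IMPLIES (1 XOR NOT 1))) -> 1
  row 8 [01000]: (((NOT 0 AND 0) AND 0) XOR (NOT 1 IMPLIES (0 XOR NOT 0))) -> 1
  row 9 [01001]: (((NOT 0 AND 1) AND 0) XOR (NOT 1 IMPLIES (0 XOR NOT 0))) -> 1
  row 10 [01010]: (((NOT 0 AND 0) AND 0) XOR (NOT 1 IMPLIES (0 XOR NOT 1))) -> 1
  row 11 [01011]: (((NOT 0 AND 1) AND 0) XOR (NOT 1 IMPLIES (0 XOR NOT 1))) -> 1
  row 12 [01100]: (((NOT 1 AND 0) AND 1) XOR (NOT 1 IMPLIES (1 XOR NOT 0))) -> 1
  row 13 [01101]: (((NOT 1 AND 1) AND 1) XOR (NOT 1 IMPLIES (1 XOR NOT 0))) -> 1
  row 14 [01110]: (((NOT 1 AND 0) AND 1) XOR (NOT 1 IMPLIES (1 XOR NOT 1))) -> 1
  row 15 [01111]: (((NOT 1 AND 1) AND 1) XOR (NOT 1 IMPLIES (1 XOR NOT 1))) -> 1
  row 16 [10000]: (((NOT 0 AND 0) AND 0) XOR (NOT 0 IMPLIES (0 XOR NOT 0))) -> 1
  row 17 [10001]: (((NOT 0 AND 1) AND 0) XOR (NOT 0 IMPLIES (0 XOR NOT 0))) -> 1
  row 18 [10010]: (((NOT 0 AND 0) AND 0) XOR (NOT 0 IMPLIES (0 XOR NOT 1))) -> 0
  row 19 [10011]: (((NOT 0 AND 1) AND 0) XOR (NOT 0 IMPLIES (0 XOR NOT 1))) -> 0
  row 20 [10100]: (((NOT 1 AND 0) AND 1) XOR (NOT 0 IMPLIES (1 XOR NOT 0))) -> 0
  row 21 [10101]: (((NOT 1 AND 1) AND 1) XOR (NOT 0 IMPLIES (1 XOR NOT 0))) -> 0
  row 22 [10110]: (((NOT 1 AND 0) AND 1) XOR (NOT 0 IMPLIES (1 XOR NOT 1))) -> 1
  row 23 [10111]: (((NOT 1 AND 1) AND 1) XOR (NOT 0 IMPLIES (1 XOR NOT 1))) -> 1
  row 24 [11000]: (((NOT 0 AND 0) AND 0) XOR (NOT 1 IMPLIES (0 XOR NOT 0))) -> 1
  row 25 [11001]: (((NOT 0 AND 1) AND 0) XOR (NOT 1 IMPLIES (0 XOR NOT 0))) -> 1
  row 26 [11010]: (((NOT 0 AND 0) AND 0) XOR (NOT 1 IMPLIES (0 XOR NOT 1))) -> 1
  row 27 [11011]: (((NOT 0 AND 1) AND 0) XOR (NOT 1 IMPLIES (0 XOR NOT 1))) -> 1
  row 28 [11100]: (((NOT 1 AND 0) AND 1) XOR (NOT 1 IMPLIES (1 XOR NOT 0))) -> 1
  row 29 [11101]: (((NOT 1 AND 1) AND 1) XOR (NOT 1 IMPLIES (1 XOR NOT 0))) -> 1
  row 30 [11110]: (((NOT 1 AND 0) AND 1) XOR (NOT 1 IMPLIES (1 XOR NOT 1))) -> 1
  row 31 [11111]: (((NOT 1 AND 1) AND 1) XOR (NOT 1 IMPLIES (1 XOR NOT 1))) -> 1
Full result column, 4 rows per line (a,b,c fixed per line; d,e runs 00..11 left to right):
  rows 0-3 [a,b,c=000]: 1100  = hex C
  rows 4-7 [a,b,c=001]: 0011  = hex 3
  rows 8-11 [a,b,c=010]: 1111  = hex F
  rows 12-15 [a,b,c=011]: 1111  = hex F
  rows 16-19 [a,b,c=100]: 1100  = hex C
  rows 20-23 [a,b,c=101]: 0011  = hex 3
  rows 24-27 [a,b,c=110]: 1111  = hex F
  rows 28-31 [a,b,c=111]: 1111  = hex F
Output column (row 0 .. row 31) = 11000011111111111100001111111111
Output column grouped in 4s = 1100 0011 1111 1111 1100 0011 1111 1111 = 0xC3FFC3FF
Convert to decimal digit by digit (value = value*16 + digit):
  C -> 12
  12*16 + 3 = 195
  195*16 + 15 (F) = 3135
  3135*16 + 15 (F) = 50175
  50175*16 + 12 (C) = 802812
  802812*16 + 3 = 12844995
  12844995*16 + 15 (F) = 205519935
  205519935*16 + 15 (F) = 3288318975
Decimal = 3288318975

3288318975


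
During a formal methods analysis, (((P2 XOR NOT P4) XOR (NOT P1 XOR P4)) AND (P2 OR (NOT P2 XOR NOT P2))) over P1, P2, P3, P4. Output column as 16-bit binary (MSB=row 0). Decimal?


Formula: (((P2 XOR NOT P4) XOR (NOT P1 XOR P4)) AND (P2 OR (NOT P2 XOR NOT P2))) over P1, P2, P3, P4 (16 rows)
Evaluate each row (bits = P1,P2,P3,P4, MSB first):
  row 0 [0000]: (((0 XOR NOT 0) XOR (NOT 0 XOR 0)) AND (0 OR (NOT 0 XOR NOT 0))) -> 0
  row 1 [0001]: (((0 XOR NOT 1) XOR (NOT 0 XOR 1)) AND (0 OR (NOT 0 XOR NOT 0))) -> 0
  row 2 [0010]: (((0 XOR NOT 0) XOR (NOT 0 XOR 0)) AND (0 OR (NOT 0 XOR NOT 0))) -> 0
  row 3 [0011]: (((0 XOR NOT 1) XOR (NOT 0 XOR 1)) AND (0 OR (NOT 0 XOR NOT 0))) -> 0
  row 4 [0100]: (((1 XOR NOT 0) XOR (NOT 0 XOR 0)) AND (1 OR (NOT 1 XOR NOT 1))) -> 1
  row 5 [0101]: (((1 XOR NOT 1) XOR (NOT 0 XOR 1)) AND (1 OR (NOT 1 XOR NOT 1))) -> 1
  row 6 [0110]: (((1 XOR NOT 0) XOR (NOT 0 XOR 0)) AND (1 OR (NOT 1 XOR NOT 1))) -> 1
  row 7 [0111]: (((1 XOR NOT 1) XOR (NOT 0 XOR 1)) AND (1 OR (NOT 1 XOR NOT 1))) -> 1
  row 8 [1000]: (((0 XOR NOT 0) XOR (NOT 1 XOR 0)) AND (0 OR (NOT 0 XOR NOT 0))) -> 0
  row 9 [1001]: (((0 XOR NOT 1) XOR (NOT 1 XOR 1)) AND (0 OR (NOT 0 XOR NOT 0))) -> 0
  row 10 [1010]: (((0 XOR NOT 0) XOR (NOT 1 XOR 0)) AND (0 OR (NOT 0 XOR NOT 0))) -> 0
  row 11 [1011]: (((0 XOR NOT 1) XOR (NOT 1 XOR 1)) AND (0 OR (NOT 0 XOR NOT 0))) -> 0
  row 12 [1100]: (((1 XOR NOT 0) XOR (NOT 1 XOR 0)) AND (1 OR (NOT 1 XOR NOT 1))) -> 0
  row 13 [1101]: (((1 XOR NOT 1) XOR (NOT 1 XOR 1)) AND (1 OR (NOT 1 XOR NOT 1))) -> 0
  row 14 [1110]: (((1 XOR NOT 0) XOR (NOT 1 XOR 0)) AND (1 OR (NOT 1 XOR NOT 1))) -> 0
  row 15 [1111]: (((1 XOR NOT 1) XOR (NOT 1 XOR 1)) AND (1 OR (NOT 1 XOR NOT 1))) -> 0
Full result column, 4 rows per line (P1,P2 fixed per line; P3,P4 runs 00..11 left to right):
  rows 0-3 [P1,P2=00]: 0000  = hex 0
  rows 4-7 [P1,P2=01]: 1111  = hex F
  rows 8-11 [P1,P2=10]: 0000  = hex 0
  rows 12-15 [P1,P2=11]: 0000  = hex 0
Output column (row 0 .. row 15) = 0000111100000000
Output column grouped in 4s = 0000 1111 0000 0000 = 0x0F00
Convert to decimal digit by digit (value = value*16 + digit):
  0 -> 0
  0*16 + 15 (F) = 15
  15*16 + 0 = 240
  240*16 + 0 = 3840
Decimal = 3840

3840


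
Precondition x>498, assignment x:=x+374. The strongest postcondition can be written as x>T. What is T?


Formula: sp(P, x:=E) = exists old_x. (x = E[old_x/x]) AND P[old_x/x] (old_x is the value of x before the assignment; eliminate old_x by solving x = E[old_x/x] for old_x)
Step 1: Precondition P: x>498, i.e. old_x > 498
Step 2: Assignment gives x = old_x + 374, so old_x = x - 374
Step 3: Substitute into P: x - 374 > 498
Step 4: Simplify: x > 498+374 = 872

872


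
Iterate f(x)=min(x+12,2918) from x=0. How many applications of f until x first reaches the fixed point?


Step 1: x=0, cap=2918, increment=12
Step 2: x grows by 12 each step until capped at 2918; fixed point is x=2918
Step 3: iterations = ceil(2918/12) = 244

244


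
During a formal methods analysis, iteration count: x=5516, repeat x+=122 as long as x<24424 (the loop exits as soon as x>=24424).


Step 1: x goes from 5516 toward 24424 by 122; the body runs while x<24424, so iterations = ceil((bound-start)/step)
Step 2: Distance=18908
Step 3: ceil(18908/122)=155

155


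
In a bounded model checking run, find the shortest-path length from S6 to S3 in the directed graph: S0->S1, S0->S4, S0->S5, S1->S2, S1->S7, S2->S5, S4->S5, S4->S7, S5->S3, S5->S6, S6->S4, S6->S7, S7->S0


BFS layer-by-layer from S6:
  dist 0: {S6}
  dist 1: {S4, S7}
  dist 2: {S0, S5}
  dist 3: {S1, S3}
  -> S3 reached at distance 3
Shortest path length = 3

3


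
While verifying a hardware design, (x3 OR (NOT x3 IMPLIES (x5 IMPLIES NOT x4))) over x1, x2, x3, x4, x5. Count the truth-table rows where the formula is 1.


Formula: (x3 OR (NOT x3 IMPLIES (x5 IMPLIES NOT x4))) over 5 vars (32 rows)
Evaluate each row (x1, x2, x3, x4, x5 as bits, MSB first):
  row 0 [00000]: (0 OR (NOT 0 IMPLIES (0 IMPLIES NOT 0))) -> 1
  row 1 [00001]: (0 OR (NOT 0 IMPLIES (1 IMPLIES NOT 0))) -> 1
  row 2 [00010]: (0 OR (NOT 0 IMPLIES (0 IMPLIES NOT 1))) -> 1
  row 3 [00011]: (0 OR (NOT 0 IMPLIES (1 IMPLIES NOT 1))) -> 0
  row 4 [00100]: (1 OR (NOT 1 IMPLIES (0 IMPLIES NOT 0))) -> 1
  row 5 [00101]: (1 OR (NOT 1 IMPLIES (1 IMPLIES NOT 0))) -> 1
  row 6 [00110]: (1 OR (NOT 1 IMPLIES (0 IMPLIES NOT 1))) -> 1
  row 7 [00111]: (1 OR (NOT 1 IMPLIES (1 IMPLIES NOT 1))) -> 1
  row 8 [01000]: (0 OR (NOT 0 IMPLIES (0 IMPLIES NOT 0))) -> 1
  row 9 [01001]: (0 OR (NOT 0 IMPLIES (1 IMPLIES NOT 0))) -> 1
  row 10 [01010]: (0 OR (NOT 0 IMPLIES (0 IMPLIES NOT 1))) -> 1
  row 11 [01011]: (0 OR (NOT 0 IMPLIES (1 IMPLIES NOT 1))) -> 0
  row 12 [01100]: (1 OR (NOT 1 IMPLIES (0 IMPLIES NOT 0))) -> 1
  row 13 [01101]: (1 OR (NOT 1 IMPLIES (1 IMPLIES NOT 0))) -> 1
  row 14 [01110]: (1 OR (NOT 1 IMPLIES (0 IMPLIES NOT 1))) -> 1
  row 15 [01111]: (1 OR (NOT 1 IMPLIES (1 IMPLIES NOT 1))) -> 1
  row 16 [10000]: (0 OR (NOT 0 IMPLIES (0 IMPLIES NOT 0))) -> 1
  row 17 [10001]: (0 OR (NOT 0 IMPLIES (1 IMPLIES NOT 0))) -> 1
  row 18 [10010]: (0 OR (NOT 0 IMPLIES (0 IMPLIES NOT 1))) -> 1
  row 19 [10011]: (0 OR (NOT 0 IMPLIES (1 IMPLIES NOT 1))) -> 0
  row 20 [10100]: (1 OR (NOT 1 IMPLIES (0 IMPLIES NOT 0))) -> 1
  row 21 [10101]: (1 OR (NOT 1 IMPLIES (1 IMPLIES NOT 0))) -> 1
  row 22 [10110]: (1 OR (NOT 1 IMPLIES (0 IMPLIES NOT 1))) -> 1
  row 23 [10111]: (1 OR (NOT 1 IMPLIES (1 IMPLIES NOT 1))) -> 1
  row 24 [11000]: (0 OR (NOT 0 IMPLIES (0 IMPLIES NOT 0))) -> 1
  row 25 [11001]: (0 OR (NOT 0 IMPLIES (1 IMPLIES NOT 0))) -> 1
  row 26 [11010]: (0 OR (NOT 0 IMPLIES (0 IMPLIES NOT 1))) -> 1
  row 27 [11011]: (0 OR (NOT 0 IMPLIES (1 IMPLIES NOT 1))) -> 0
  row 28 [11100]: (1 OR (NOT 1 IMPLIES (0 IMPLIES NOT 0))) -> 1
  row 29 [11101]: (1 OR (NOT 1 IMPLIES (1 IMPLIES NOT 0))) -> 1
  row 30 [11110]: (1 OR (NOT 1 IMPLIES (0 IMPLIES NOT 1))) -> 1
  row 31 [11111]: (1 OR (NOT 1 IMPLIES (1 IMPLIES NOT 1))) -> 1
Full result column, 8 rows per line (x1,x2 fixed per line; x3,x4,x5 runs 000..111 left to right):
  rows 0-7 [x1,x2=00]: 11101111  (ones: 7)
  rows 8-15 [x1,x2=01]: 11101111  (ones: 7)
  rows 16-23 [x1,x2=10]: 11101111  (ones: 7)
  rows 24-31 [x1,x2=11]: 11101111  (ones: 7)
Count of 1-rows = 7+7+7+7 = 28

28


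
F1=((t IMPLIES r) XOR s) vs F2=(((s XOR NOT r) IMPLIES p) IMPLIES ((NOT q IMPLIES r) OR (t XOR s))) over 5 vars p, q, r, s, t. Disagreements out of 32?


F1 = ((t IMPLIES r) XOR s)
F2 = (((s XOR NOT r) IMPLIES p) IMPLIES ((NOT q IMPLIES r) OR (t XOR s)))
Evaluate both on each of 32 rows (bits = p,q,r,s,t):
  row 0 [00000]: F1=1 F2=1 -> 0
  row 1 [00001]: F1=0 F2=1 (differ) -> 1
  row 2 [00010]: F1=0 F2=1 (differ) -> 1
  row 3 [00011]: F1=1 F2=0 (differ) -> 1
  row 4 [00100]: F1=1 F2=1 -> 0
  row 5 [00101]: F1=1 F2=1 -> 0
  row 6 [00110]: F1=0 F2=1 (differ) -> 1
  row 7 [00111]: F1=0 F2=1 (differ) -> 1
  row 8 [01000]: F1=1 F2=1 -> 0
  row 9 [01001]: F1=0 F2=1 (differ) -> 1
  row 10 [01010]: F1=0 F2=1 (differ) -> 1
  row 11 [01011]: F1=1 F2=1 -> 0
  row 12 [01100]: F1=1 F2=1 -> 0
  row 13 [01101]: F1=1 F2=1 -> 0
  row 14 [01110]: F1=0 F2=1 (differ) -> 1
  row 15 [01111]: F1=0 F2=1 (differ) -> 1
  row 16 [10000]: F1=1 F2=0 (differ) -> 1
  row 17 [10001]: F1=0 F2=1 (differ) -> 1
  row 18 [10010]: F1=0 F2=1 (differ) -> 1
  row 19 [10011]: F1=1 F2=0 (differ) -> 1
  row 20 [10100]: F1=1 F2=1 -> 0
  row 21 [10101]: F1=1 F2=1 -> 0
  row 22 [10110]: F1=0 F2=1 (differ) -> 1
  row 23 [10111]: F1=0 F2=1 (differ) -> 1
  row 24 [11000]: F1=1 F2=1 -> 0
  row 25 [11001]: F1=0 F2=1 (differ) -> 1
  row 26 [11010]: F1=0 F2=1 (differ) -> 1
  row 27 [11011]: F1=1 F2=1 -> 0
  row 28 [11100]: F1=1 F2=1 -> 0
  row 29 [11101]: F1=1 F2=1 -> 0
  row 30 [11110]: F1=0 F2=1 (differ) -> 1
  row 31 [11111]: F1=0 F2=1 (differ) -> 1
Full result column, 8 rows per line (p,q fixed per line; r,s,t runs 000..111 left to right):
  rows 0-7 [p,q=00]: 01110011  (ones: 5)
  rows 8-15 [p,q=01]: 01100011  (ones: 4)
  rows 16-23 [p,q=10]: 11110011  (ones: 6)
  rows 24-31 [p,q=11]: 01100011  (ones: 4)
Disagreements = 5+4+6+4 = 19

19


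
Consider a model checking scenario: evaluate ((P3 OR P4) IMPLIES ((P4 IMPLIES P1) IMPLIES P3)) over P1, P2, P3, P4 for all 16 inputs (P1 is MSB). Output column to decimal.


Formula: ((P3 OR P4) IMPLIES ((P4 IMPLIES P1) IMPLIES P3)) over P1, P2, P3, P4 (16 rows)
Evaluate each row (bits = P1,P2,P3,P4, MSB first):
  row 0 [0000]: ((0 OR 0) IMPLIES ((0 IMPLIES 0) IMPLIES 0)) -> 1
  row 1 [0001]: ((0 OR 1) IMPLIES ((1 IMPLIES 0) IMPLIES 0)) -> 1
  row 2 [0010]: ((1 OR 0) IMPLIES ((0 IMPLIES 0) IMPLIES 1)) -> 1
  row 3 [0011]: ((1 OR 1) IMPLIES ((1 IMPLIES 0) IMPLIES 1)) -> 1
  row 4 [0100]: ((0 OR 0) IMPLIES ((0 IMPLIES 0) IMPLIES 0)) -> 1
  row 5 [0101]: ((0 OR 1) IMPLIES ((1 IMPLIES 0) IMPLIES 0)) -> 1
  row 6 [0110]: ((1 OR 0) IMPLIES ((0 IMPLIES 0) IMPLIES 1)) -> 1
  row 7 [0111]: ((1 OR 1) IMPLIES ((1 IMPLIES 0) IMPLIES 1)) -> 1
  row 8 [1000]: ((0 OR 0) IMPLIES ((0 IMPLIES 1) IMPLIES 0)) -> 1
  row 9 [1001]: ((0 OR 1) IMPLIES ((1 IMPLIES 1) IMPLIES 0)) -> 0
  row 10 [1010]: ((1 OR 0) IMPLIES ((0 IMPLIES 1) IMPLIES 1)) -> 1
  row 11 [1011]: ((1 OR 1) IMPLIES ((1 IMPLIES 1) IMPLIES 1)) -> 1
  row 12 [1100]: ((0 OR 0) IMPLIES ((0 IMPLIES 1) IMPLIES 0)) -> 1
  row 13 [1101]: ((0 OR 1) IMPLIES ((1 IMPLIES 1) IMPLIES 0)) -> 0
  row 14 [1110]: ((1 OR 0) IMPLIES ((0 IMPLIES 1) IMPLIES 1)) -> 1
  row 15 [1111]: ((1 OR 1) IMPLIES ((1 IMPLIES 1) IMPLIES 1)) -> 1
Full result column, 4 rows per line (P1,P2 fixed per line; P3,P4 runs 00..11 left to right):
  rows 0-3 [P1,P2=00]: 1111  = hex F
  rows 4-7 [P1,P2=01]: 1111  = hex F
  rows 8-11 [P1,P2=10]: 1011  = hex B
  rows 12-15 [P1,P2=11]: 1011  = hex B
Output column (row 0 .. row 15) = 1111111110111011
Output column grouped in 4s = 1111 1111 1011 1011 = 0xFFBB
Convert to decimal digit by digit (value = value*16 + digit):
  F -> 15
  15*16 + 15 (F) = 255
  255*16 + 11 (B) = 4091
  4091*16 + 11 (B) = 65467
Decimal = 65467

65467


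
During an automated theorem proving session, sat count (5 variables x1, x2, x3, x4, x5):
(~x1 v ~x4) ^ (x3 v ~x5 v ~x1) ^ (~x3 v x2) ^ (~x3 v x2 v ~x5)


CNF with 4 clauses over 5 vars (32 assignments).
An assignment satisfies CNF iff every clause has >=1 true literal.
Check each row (bits = x1,x2,x3,x4,x5; clause T/F shown):
  row 0 [00000]: clauses=TTTT -> 1
  row 1 [00001]: clauses=TTTT -> 1
  row 2 [00010]: clauses=TTTT -> 1
  row 3 [00011]: clauses=TTTT -> 1
  row 4 [00100]: clauses=TTFT -> 0
  row 5 [00101]: clauses=TTFF -> 0
  row 6 [00110]: clauses=TTFT -> 0
  row 7 [00111]: clauses=TTFF -> 0
  row 8 [01000]: clauses=TTTT -> 1
  row 9 [01001]: clauses=TTTT -> 1
  row 10 [01010]: clauses=TTTT -> 1
  row 11 [01011]: clauses=TTTT -> 1
  row 12 [01100]: clauses=TTTT -> 1
  row 13 [01101]: clauses=TTTT -> 1
  row 14 [01110]: clauses=TTTT -> 1
  row 15 [01111]: clauses=TTTT -> 1
  row 16 [10000]: clauses=TTTT -> 1
  row 17 [10001]: clauses=TFTT -> 0
  row 18 [10010]: clauses=FTTT -> 0
  row 19 [10011]: clauses=FFTT -> 0
  row 20 [10100]: clauses=TTFT -> 0
  row 21 [10101]: clauses=TTFF -> 0
  row 22 [10110]: clauses=FTFT -> 0
  row 23 [10111]: clauses=FTFF -> 0
  row 24 [11000]: clauses=TTTT -> 1
  row 25 [11001]: clauses=TFTT -> 0
  row 26 [11010]: clauses=FTTT -> 0
  row 27 [11011]: clauses=FFTT -> 0
  row 28 [11100]: clauses=TTTT -> 1
  row 29 [11101]: clauses=TTTT -> 1
  row 30 [11110]: clauses=FTTT -> 0
  row 31 [11111]: clauses=FTTT -> 0
Full result column, 8 rows per line (x1,x2 fixed per line; x3,x4,x5 runs 000..111 left to right):
  rows 0-7 [x1,x2=00]: 11110000  (ones: 4)
  rows 8-15 [x1,x2=01]: 11111111  (ones: 8)
  rows 16-23 [x1,x2=10]: 10000000  (ones: 1)
  rows 24-31 [x1,x2=11]: 10001100  (ones: 3)
Satisfying assignments = 4+8+1+3 = 16

16


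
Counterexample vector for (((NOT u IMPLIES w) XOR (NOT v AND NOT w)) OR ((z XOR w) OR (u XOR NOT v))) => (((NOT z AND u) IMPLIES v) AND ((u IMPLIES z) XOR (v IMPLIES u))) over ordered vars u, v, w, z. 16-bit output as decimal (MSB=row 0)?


F1 = (((NOT u IMPLIES w) XOR (NOT v AND NOT w)) OR ((z XOR w) OR (u XOR NOT v)))
F2 = (((NOT z AND u) IMPLIES v) AND ((u IMPLIES z) XOR (v IMPLIES u)))
Counterexample to F1=>F2 is where F1=1 and F2=0.
Evaluate each row (bits = u,v,w,z, MSB first):
  row 0 [0000]: F1=1 F2=0 -> F1&~F2 -> 1
  row 1 [0001]: F1=1 F2=0 -> F1&~F2 -> 1
  row 2 [0010]: F1=1 F2=0 -> F1&~F2 -> 1
  row 3 [0011]: F1=1 F2=0 -> F1&~F2 -> 1
  row 4 [0100]: F1=0 F2=1 -> F1&~F2 -> 0
  row 5 [0101]: F1=1 F2=1 -> F1&~F2 -> 0
  row 6 [0110]: F1=1 F2=1 -> F1&~F2 -> 0
  row 7 [0111]: F1=1 F2=1 -> F1&~F2 -> 0
  row 8 [1000]: F1=0 F2=0 -> F1&~F2 -> 0
  row 9 [1001]: F1=1 F2=0 -> F1&~F2 -> 1
  row 10 [1010]: F1=1 F2=0 -> F1&~F2 -> 1
  row 11 [1011]: F1=1 F2=0 -> F1&~F2 -> 1
  row 12 [1100]: F1=1 F2=1 -> F1&~F2 -> 0
  row 13 [1101]: F1=1 F2=0 -> F1&~F2 -> 1
  row 14 [1110]: F1=1 F2=1 -> F1&~F2 -> 0
  row 15 [1111]: F1=1 F2=0 -> F1&~F2 -> 1
Full result column, 4 rows per line (u,v fixed per line; w,z runs 00..11 left to right):
  rows 0-3 [u,v=00]: 1111  = hex F
  rows 4-7 [u,v=01]: 0000  = hex 0
  rows 8-11 [u,v=10]: 0111  = hex 7
  rows 12-15 [u,v=11]: 0101  = hex 5
Counterexample vector (row 0 .. row 15) = 1111000001110101
Output column grouped in 4s = 1111 0000 0111 0101 = 0xF075
Convert to decimal digit by digit (value = value*16 + digit):
  F -> 15
  15*16 + 0 = 240
  240*16 + 7 = 3847
  3847*16 + 5 = 61557
Decimal = 61557

61557


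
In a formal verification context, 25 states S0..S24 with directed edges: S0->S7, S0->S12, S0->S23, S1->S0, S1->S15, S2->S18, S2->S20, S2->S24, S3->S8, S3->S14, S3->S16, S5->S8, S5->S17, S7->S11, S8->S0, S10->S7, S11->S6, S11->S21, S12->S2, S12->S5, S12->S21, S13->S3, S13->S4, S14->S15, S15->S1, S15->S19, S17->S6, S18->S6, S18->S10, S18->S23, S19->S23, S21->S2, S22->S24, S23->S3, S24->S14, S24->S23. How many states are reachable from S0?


BFS from S0:
  layer 0: {S0}
  layer 1: {S7, S12, S23}
  layer 2: {S2, S3, S5, S11, S21}
  layer 3: {S6, S8, S14, S16, S17, S18, S20, S24}
  layer 4: {S10, S15}
  layer 5: {S1, S19}
Reachable set: {S0, S1, S2, S3, S5, S6, S7, S8, S10, S11, S12, S14, S15, S16, S17, S18, S19, S20, S21, S23, S24}
Count = 21

21


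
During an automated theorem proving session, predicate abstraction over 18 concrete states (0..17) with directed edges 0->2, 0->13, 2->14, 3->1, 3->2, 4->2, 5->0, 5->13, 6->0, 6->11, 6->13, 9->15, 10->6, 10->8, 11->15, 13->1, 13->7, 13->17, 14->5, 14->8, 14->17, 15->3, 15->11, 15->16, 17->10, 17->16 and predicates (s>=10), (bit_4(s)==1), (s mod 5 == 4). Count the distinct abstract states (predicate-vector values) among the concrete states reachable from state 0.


BFS from 0:
Concrete reachable: {0, 1, 2, 3, 5, 6, 7, 8, 10, 11, 13, 14, 15, 16, 17}
Abstract via predicates (s>=10), (bit_4(s)==1), (s mod 5 == 4):
  (0,0,0) <- {0, 1, 2, 3, 5, 6, 7, 8}
  (1,0,0) <- {10, 11, 13, 15}
  (1,0,1) <- {14}
  (1,1,0) <- {16, 17}
Distinct abstract states = 4

4


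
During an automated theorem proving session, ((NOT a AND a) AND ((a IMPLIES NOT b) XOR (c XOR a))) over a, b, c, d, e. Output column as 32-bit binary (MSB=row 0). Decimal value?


Formula: ((NOT a AND a) AND ((a IMPLIES NOT b) XOR (c XOR a))) over a, b, c, d, e (32 rows)
Evaluate each row (bits = a,b,c,d,e, MSB first):
  row 0 [00000]: ((NOT 0 AND 0) AND ((0 IMPLIES NOT 0) XOR (0 XOR 0))) -> 0
  row 1 [00001]: ((NOT 0 AND 0) AND ((0 IMPLIES NOT 0) XOR (0 XOR 0))) -> 0
  row 2 [00010]: ((NOT 0 AND 0) AND ((0 IMPLIES NOT 0) XOR (0 XOR 0))) -> 0
  row 3 [00011]: ((NOT 0 AND 0) AND ((0 IMPLIES NOT 0) XOR (0 XOR 0))) -> 0
  row 4 [00100]: ((NOT 0 AND 0) AND ((0 IMPLIES NOT 0) XOR (1 XOR 0))) -> 0
  row 5 [00101]: ((NOT 0 AND 0) AND ((0 IMPLIES NOT 0) XOR (1 XOR 0))) -> 0
  row 6 [00110]: ((NOT 0 AND 0) AND ((0 IMPLIES NOT 0) XOR (1 XOR 0))) -> 0
  row 7 [00111]: ((NOT 0 AND 0) AND ((0 IMPLIES NOT 0) XOR (1 XOR 0))) -> 0
  row 8 [01000]: ((NOT 0 AND 0) AND ((0 IMPLIES NOT 1) XOR (0 XOR 0))) -> 0
  row 9 [01001]: ((NOT 0 AND 0) AND ((0 IMPLIES NOT 1) XOR (0 XOR 0))) -> 0
  row 10 [01010]: ((NOT 0 AND 0) AND ((0 IMPLIES NOT 1) XOR (0 XOR 0))) -> 0
  row 11 [01011]: ((NOT 0 AND 0) AND ((0 IMPLIES NOT 1) XOR (0 XOR 0))) -> 0
  row 12 [01100]: ((NOT 0 AND 0) AND ((0 IMPLIES NOT 1) XOR (1 XOR 0))) -> 0
  row 13 [01101]: ((NOT 0 AND 0) AND ((0 IMPLIES NOT 1) XOR (1 XOR 0))) -> 0
  row 14 [01110]: ((NOT 0 AND 0) AND ((0 IMPLIES NOT 1) XOR (1 XOR 0))) -> 0
  row 15 [01111]: ((NOT 0 AND 0) AND ((0 IMPLIES NOT 1) XOR (1 XOR 0))) -> 0
  row 16 [10000]: ((NOT 1 AND 1) AND ((1 IMPLIES NOT 0) XOR (0 XOR 1))) -> 0
  row 17 [10001]: ((NOT 1 AND 1) AND ((1 IMPLIES NOT 0) XOR (0 XOR 1))) -> 0
  row 18 [10010]: ((NOT 1 AND 1) AND ((1 IMPLIES NOT 0) XOR (0 XOR 1))) -> 0
  row 19 [10011]: ((NOT 1 AND 1) AND ((1 IMPLIES NOT 0) XOR (0 XOR 1))) -> 0
  row 20 [10100]: ((NOT 1 AND 1) AND ((1 IMPLIES NOT 0) XOR (1 XOR 1))) -> 0
  row 21 [10101]: ((NOT 1 AND 1) AND ((1 IMPLIES NOT 0) XOR (1 XOR 1))) -> 0
  row 22 [10110]: ((NOT 1 AND 1) AND ((1 IMPLIES NOT 0) XOR (1 XOR 1))) -> 0
  row 23 [10111]: ((NOT 1 AND 1) AND ((1 IMPLIES NOT 0) XOR (1 XOR 1))) -> 0
  row 24 [11000]: ((NOT 1 AND 1) AND ((1 IMPLIES NOT 1) XOR (0 XOR 1))) -> 0
  row 25 [11001]: ((NOT 1 AND 1) AND ((1 IMPLIES NOT 1) XOR (0 XOR 1))) -> 0
  row 26 [11010]: ((NOT 1 AND 1) AND ((1 IMPLIES NOT 1) XOR (0 XOR 1))) -> 0
  row 27 [11011]: ((NOT 1 AND 1) AND ((1 IMPLIES NOT 1) XOR (0 XOR 1))) -> 0
  row 28 [11100]: ((NOT 1 AND 1) AND ((1 IMPLIES NOT 1) XOR (1 XOR 1))) -> 0
  row 29 [11101]: ((NOT 1 AND 1) AND ((1 IMPLIES NOT 1) XOR (1 XOR 1))) -> 0
  row 30 [11110]: ((NOT 1 AND 1) AND ((1 IMPLIES NOT 1) XOR (1 XOR 1))) -> 0
  row 31 [11111]: ((NOT 1 AND 1) AND ((1 IMPLIES NOT 1) XOR (1 XOR 1))) -> 0
Full result column, 4 rows per line (a,b,c fixed per line; d,e runs 00..11 left to right):
  rows 0-3 [a,b,c=000]: 0000  = hex 0
  rows 4-7 [a,b,c=001]: 0000  = hex 0
  rows 8-11 [a,b,c=010]: 0000  = hex 0
  rows 12-15 [a,b,c=011]: 0000  = hex 0
  rows 16-19 [a,b,c=100]: 0000  = hex 0
  rows 20-23 [a,b,c=101]: 0000  = hex 0
  rows 24-27 [a,b,c=110]: 0000  = hex 0
  rows 28-31 [a,b,c=111]: 0000  = hex 0
Output column (row 0 .. row 31) = 00000000000000000000000000000000
Output column grouped in 4s = 0000 0000 0000 0000 0000 0000 0000 0000 = 0x00000000
Convert to decimal digit by digit (value = value*16 + digit):
  0 -> 0
  0*16 + 0 = 0
  0*16 + 0 = 0
  0*16 + 0 = 0
  0*16 + 0 = 0
  0*16 + 0 = 0
  0*16 + 0 = 0
  0*16 + 0 = 0
Decimal = 0

0


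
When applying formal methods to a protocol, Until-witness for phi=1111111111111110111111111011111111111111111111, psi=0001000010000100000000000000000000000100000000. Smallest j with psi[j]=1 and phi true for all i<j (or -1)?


(phi U psi) at 0: need smallest j with psi[j]=1 and phi[i]=1 for all i in [0,j).
Scan from step 0:
  step 0: phi=1, psi=0 -> continue
  step 1: phi=1, psi=0 -> continue
  step 2: phi=1, psi=0 -> continue
  step 3: psi=1 and phi held for [0,3) -> witness found
Witness step = 3

3


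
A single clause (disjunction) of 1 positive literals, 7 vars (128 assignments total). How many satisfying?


Step 1: Total=2^7=128
Step 2: Unsat when all 1 false: 2^6=64
Step 3: Sat=128-64=64

64


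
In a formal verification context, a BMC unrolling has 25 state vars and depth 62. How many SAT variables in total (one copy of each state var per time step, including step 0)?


BMC unrolls to depth k, creating one copy of each state var for steps 0..k.
Step count = 62 + 1 = 63 (steps 0 through 62)
Vars per step = 25
Total = 25 * 63 = 1575

1575


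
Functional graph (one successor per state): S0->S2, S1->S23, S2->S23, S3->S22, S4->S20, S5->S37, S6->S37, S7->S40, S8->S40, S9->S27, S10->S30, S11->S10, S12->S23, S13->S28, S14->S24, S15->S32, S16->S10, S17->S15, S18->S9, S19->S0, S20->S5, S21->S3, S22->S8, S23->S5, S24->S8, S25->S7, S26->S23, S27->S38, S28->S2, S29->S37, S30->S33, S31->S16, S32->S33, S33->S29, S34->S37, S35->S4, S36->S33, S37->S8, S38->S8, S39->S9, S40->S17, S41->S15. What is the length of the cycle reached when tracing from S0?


Trace from S0 until a state repeats:
  S0 -> S2 -> S23 -> S5 -> S37 -> S8 -> S40 -> S17 -> S15 -> S32 -> S33 -> S29 -> S37
S37 first seen at step 4, revisited at step 12.
Cycle length = 12 - 4 = 8

8


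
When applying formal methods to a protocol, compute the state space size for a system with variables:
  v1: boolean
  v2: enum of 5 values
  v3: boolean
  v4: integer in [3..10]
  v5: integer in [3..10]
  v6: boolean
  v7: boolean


State space = product of domain sizes of all variables.
Domain sizes:
  v1 (boolean): 2
  v2 (enum of 5 values): 5
  v3 (boolean): 2
  v4 (integer in [3..10]): 8
  v5 (integer in [3..10]): 8
  v6 (boolean): 2
  v7 (boolean): 2
Product = 2 * 5 * 2 * 8 * 8 * 2 * 2 = 5120

5120


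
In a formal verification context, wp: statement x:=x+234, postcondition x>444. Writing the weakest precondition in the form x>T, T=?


Formula: wp(x:=E, P) = P[E/x] (substitute E for x in postcondition)
Step 1: Postcondition: x>444
Step 2: Substitute x+234 for x: x+234>444
Step 3: Solve for x: x > 444-234 = 210

210


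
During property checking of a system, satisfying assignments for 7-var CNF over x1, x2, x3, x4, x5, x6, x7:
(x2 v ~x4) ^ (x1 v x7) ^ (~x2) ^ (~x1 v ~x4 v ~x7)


CNF with 4 clauses over 7 vars (128 assignments).
An assignment satisfies CNF iff every clause has >=1 true literal.
Check each row (bits = x1,x2,x3,x4,x5,x6,x7; clause T/F shown):
  row 0 [0000000]: clauses=TFTT -> 0
  row 1 [0000001]: clauses=TTTT -> 1
  row 2 [0000010]: clauses=TFTT -> 0
  row 3 [0000011]: clauses=TTTT -> 1
  row 4 [0000100]: clauses=TFTT -> 0
  (every remaining row is evaluated the same way; all 128 results are listed next)
Full result column, 8 rows per line (x1,x2,x3,x4 fixed per line; x5,x6,x7 runs 000..111 left to right):
  rows 0-7 [x1,x2,x3,x4=0000]: 01010101  (ones: 4)
  rows 8-15 [x1,x2,x3,x4=0001]: 00000000  (ones: 0)
  rows 16-23 [x1,x2,x3,x4=0010]: 01010101  (ones: 4)
  rows 24-31 [x1,x2,x3,x4=0011]: 00000000  (ones: 0)
  rows 32-39 [x1,x2,x3,x4=0100]: 00000000  (ones: 0)
  rows 40-47 [x1,x2,x3,x4=0101]: 00000000  (ones: 0)
  rows 48-55 [x1,x2,x3,x4=0110]: 00000000  (ones: 0)
  rows 56-63 [x1,x2,x3,x4=0111]: 00000000  (ones: 0)
  rows 64-71 [x1,x2,x3,x4=1000]: 11111111  (ones: 8)
  rows 72-79 [x1,x2,x3,x4=1001]: 00000000  (ones: 0)
  rows 80-87 [x1,x2,x3,x4=1010]: 11111111  (ones: 8)
  rows 88-95 [x1,x2,x3,x4=1011]: 00000000  (ones: 0)
  rows 96-103 [x1,x2,x3,x4=1100]: 00000000  (ones: 0)
  rows 104-111 [x1,x2,x3,x4=1101]: 00000000  (ones: 0)
  rows 112-119 [x1,x2,x3,x4=1110]: 00000000  (ones: 0)
  rows 120-127 [x1,x2,x3,x4=1111]: 00000000  (ones: 0)
Satisfying assignments = 4+0+4+0+0+0+0+0+8+0+8+0+0+0+0+0 = 24

24


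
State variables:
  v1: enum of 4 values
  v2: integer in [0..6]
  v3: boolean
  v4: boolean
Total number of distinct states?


State space = product of domain sizes of all variables.
Domain sizes:
  v1 (enum of 4 values): 4
  v2 (integer in [0..6]): 7
  v3 (boolean): 2
  v4 (boolean): 2
Product = 4 * 7 * 2 * 2 = 112

112


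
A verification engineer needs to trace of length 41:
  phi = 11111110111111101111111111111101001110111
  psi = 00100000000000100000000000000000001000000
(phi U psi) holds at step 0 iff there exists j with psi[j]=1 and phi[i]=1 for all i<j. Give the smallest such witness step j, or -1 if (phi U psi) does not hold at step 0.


(phi U psi) at 0: need smallest j with psi[j]=1 and phi[i]=1 for all i in [0,j).
Scan from step 0:
  step 0: phi=1, psi=0 -> continue
  step 1: phi=1, psi=0 -> continue
  step 2: psi=1 and phi held for [0,2) -> witness found
Witness step = 2

2


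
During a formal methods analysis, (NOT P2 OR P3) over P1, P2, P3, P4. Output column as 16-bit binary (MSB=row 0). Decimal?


Formula: (NOT P2 OR P3) over P1, P2, P3, P4 (16 rows)
Evaluate each row (bits = P1,P2,P3,P4, MSB first):
  row 0 [0000]: (NOT 0 OR 0) -> 1
  row 1 [0001]: (NOT 0 OR 0) -> 1
  row 2 [0010]: (NOT 0 OR 1) -> 1
  row 3 [0011]: (NOT 0 OR 1) -> 1
  row 4 [0100]: (NOT 1 OR 0) -> 0
  row 5 [0101]: (NOT 1 OR 0) -> 0
  row 6 [0110]: (NOT 1 OR 1) -> 1
  row 7 [0111]: (NOT 1 OR 1) -> 1
  row 8 [1000]: (NOT 0 OR 0) -> 1
  row 9 [1001]: (NOT 0 OR 0) -> 1
  row 10 [1010]: (NOT 0 OR 1) -> 1
  row 11 [1011]: (NOT 0 OR 1) -> 1
  row 12 [1100]: (NOT 1 OR 0) -> 0
  row 13 [1101]: (NOT 1 OR 0) -> 0
  row 14 [1110]: (NOT 1 OR 1) -> 1
  row 15 [1111]: (NOT 1 OR 1) -> 1
Full result column, 4 rows per line (P1,P2 fixed per line; P3,P4 runs 00..11 left to right):
  rows 0-3 [P1,P2=00]: 1111  = hex F
  rows 4-7 [P1,P2=01]: 0011  = hex 3
  rows 8-11 [P1,P2=10]: 1111  = hex F
  rows 12-15 [P1,P2=11]: 0011  = hex 3
Output column (row 0 .. row 15) = 1111001111110011
Output column grouped in 4s = 1111 0011 1111 0011 = 0xF3F3
Convert to decimal digit by digit (value = value*16 + digit):
  F -> 15
  15*16 + 3 = 243
  243*16 + 15 (F) = 3903
  3903*16 + 3 = 62451
Decimal = 62451

62451


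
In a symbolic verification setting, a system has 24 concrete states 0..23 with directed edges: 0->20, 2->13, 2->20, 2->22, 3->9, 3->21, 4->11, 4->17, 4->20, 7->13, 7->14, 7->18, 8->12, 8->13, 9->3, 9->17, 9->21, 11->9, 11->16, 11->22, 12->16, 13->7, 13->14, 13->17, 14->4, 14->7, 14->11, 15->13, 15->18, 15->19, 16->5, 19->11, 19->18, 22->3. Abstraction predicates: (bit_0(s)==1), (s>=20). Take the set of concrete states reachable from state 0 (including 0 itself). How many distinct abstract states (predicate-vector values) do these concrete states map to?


BFS from 0:
Concrete reachable: {0, 20}
Abstract via predicates (bit_0(s)==1), (s>=20):
  (0,0) <- {0}
  (0,1) <- {20}
Distinct abstract states = 2

2


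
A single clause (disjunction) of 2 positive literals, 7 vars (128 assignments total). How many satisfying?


Step 1: Total=2^7=128
Step 2: Unsat when all 2 false: 2^5=32
Step 3: Sat=128-32=96

96


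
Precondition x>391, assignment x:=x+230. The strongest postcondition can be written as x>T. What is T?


Formula: sp(P, x:=E) = exists old_x. (x = E[old_x/x]) AND P[old_x/x] (old_x is the value of x before the assignment; eliminate old_x by solving x = E[old_x/x] for old_x)
Step 1: Precondition P: x>391, i.e. old_x > 391
Step 2: Assignment gives x = old_x + 230, so old_x = x - 230
Step 3: Substitute into P: x - 230 > 391
Step 4: Simplify: x > 391+230 = 621

621


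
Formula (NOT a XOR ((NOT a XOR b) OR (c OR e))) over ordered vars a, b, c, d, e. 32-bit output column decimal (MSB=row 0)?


Formula: (NOT a XOR ((NOT a XOR b) OR (c OR e))) over a, b, c, d, e (32 rows)
Evaluate each row (bits = a,b,c,d,e, MSB first):
  row 0 [00000]: (NOT 0 XOR ((NOT 0 XOR 0) OR (0 OR 0))) -> 0
  row 1 [00001]: (NOT 0 XOR ((NOT 0 XOR 0) OR (0 OR 1))) -> 0
  row 2 [00010]: (NOT 0 XOR ((NOT 0 XOR 0) OR (0 OR 0))) -> 0
  row 3 [00011]: (NOT 0 XOR ((NOT 0 XOR 0) OR (0 OR 1))) -> 0
  row 4 [00100]: (NOT 0 XOR ((NOT 0 XOR 0) OR (1 OR 0))) -> 0
  row 5 [00101]: (NOT 0 XOR ((NOT 0 XOR 0) OR (1 OR 1))) -> 0
  row 6 [00110]: (NOT 0 XOR ((NOT 0 XOR 0) OR (1 OR 0))) -> 0
  row 7 [00111]: (NOT 0 XOR ((NOT 0 XOR 0) OR (1 OR 1))) -> 0
  row 8 [01000]: (NOT 0 XOR ((NOT 0 XOR 1) OR (0 OR 0))) -> 1
  row 9 [01001]: (NOT 0 XOR ((NOT 0 XOR 1) OR (0 OR 1))) -> 0
  row 10 [01010]: (NOT 0 XOR ((NOT 0 XOR 1) OR (0 OR 0))) -> 1
  row 11 [01011]: (NOT 0 XOR ((NOT 0 XOR 1) OR (0 OR 1))) -> 0
  row 12 [01100]: (NOT 0 XOR ((NOT 0 XOR 1) OR (1 OR 0))) -> 0
  row 13 [01101]: (NOT 0 XOR ((NOT 0 XOR 1) OR (1 OR 1))) -> 0
  row 14 [01110]: (NOT 0 XOR ((NOT 0 XOR 1) OR (1 OR 0))) -> 0
  row 15 [01111]: (NOT 0 XOR ((NOT 0 XOR 1) OR (1 OR 1))) -> 0
  row 16 [10000]: (NOT 1 XOR ((NOT 1 XOR 0) OR (0 OR 0))) -> 0
  row 17 [10001]: (NOT 1 XOR ((NOT 1 XOR 0) OR (0 OR 1))) -> 1
  row 18 [10010]: (NOT 1 XOR ((NOT 1 XOR 0) OR (0 OR 0))) -> 0
  row 19 [10011]: (NOT 1 XOR ((NOT 1 XOR 0) OR (0 OR 1))) -> 1
  row 20 [10100]: (NOT 1 XOR ((NOT 1 XOR 0) OR (1 OR 0))) -> 1
  row 21 [10101]: (NOT 1 XOR ((NOT 1 XOR 0) OR (1 OR 1))) -> 1
  row 22 [10110]: (NOT 1 XOR ((NOT 1 XOR 0) OR (1 OR 0))) -> 1
  row 23 [10111]: (NOT 1 XOR ((NOT 1 XOR 0) OR (1 OR 1))) -> 1
  row 24 [11000]: (NOT 1 XOR ((NOT 1 XOR 1) OR (0 OR 0))) -> 1
  row 25 [11001]: (NOT 1 XOR ((NOT 1 XOR 1) OR (0 OR 1))) -> 1
  row 26 [11010]: (NOT 1 XOR ((NOT 1 XOR 1) OR (0 OR 0))) -> 1
  row 27 [11011]: (NOT 1 XOR ((NOT 1 XOR 1) OR (0 OR 1))) -> 1
  row 28 [11100]: (NOT 1 XOR ((NOT 1 XOR 1) OR (1 OR 0))) -> 1
  row 29 [11101]: (NOT 1 XOR ((NOT 1 XOR 1) OR (1 OR 1))) -> 1
  row 30 [11110]: (NOT 1 XOR ((NOT 1 XOR 1) OR (1 OR 0))) -> 1
  row 31 [11111]: (NOT 1 XOR ((NOT 1 XOR 1) OR (1 OR 1))) -> 1
Full result column, 4 rows per line (a,b,c fixed per line; d,e runs 00..11 left to right):
  rows 0-3 [a,b,c=000]: 0000  = hex 0
  rows 4-7 [a,b,c=001]: 0000  = hex 0
  rows 8-11 [a,b,c=010]: 1010  = hex A
  rows 12-15 [a,b,c=011]: 0000  = hex 0
  rows 16-19 [a,b,c=100]: 0101  = hex 5
  rows 20-23 [a,b,c=101]: 1111  = hex F
  rows 24-27 [a,b,c=110]: 1111  = hex F
  rows 28-31 [a,b,c=111]: 1111  = hex F
Output column (row 0 .. row 31) = 00000000101000000101111111111111
Output column grouped in 4s = 0000 0000 1010 0000 0101 1111 1111 1111 = 0x00A05FFF
Convert to decimal digit by digit (value = value*16 + digit):
  0 -> 0
  0*16 + 0 = 0
  0*16 + 10 (A) = 10
  10*16 + 0 = 160
  160*16 + 5 = 2565
  2565*16 + 15 (F) = 41055
  41055*16 + 15 (F) = 656895
  656895*16 + 15 (F) = 10510335
Decimal = 10510335

10510335


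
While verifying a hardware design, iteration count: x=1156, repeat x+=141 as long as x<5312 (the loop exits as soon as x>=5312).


Step 1: x goes from 1156 toward 5312 by 141; the body runs while x<5312, so iterations = ceil((bound-start)/step)
Step 2: Distance=4156
Step 3: ceil(4156/141)=30

30


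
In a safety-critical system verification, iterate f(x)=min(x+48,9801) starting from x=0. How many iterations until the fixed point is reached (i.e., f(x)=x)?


Step 1: x=0, cap=9801, increment=48
Step 2: x grows by 48 each step until capped at 9801; fixed point is x=9801
Step 3: iterations = ceil(9801/48) = 205

205


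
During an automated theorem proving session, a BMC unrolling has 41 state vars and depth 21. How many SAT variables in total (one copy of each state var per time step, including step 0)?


BMC unrolls to depth k, creating one copy of each state var for steps 0..k.
Step count = 21 + 1 = 22 (steps 0 through 21)
Vars per step = 41
Total = 41 * 22 = 902

902


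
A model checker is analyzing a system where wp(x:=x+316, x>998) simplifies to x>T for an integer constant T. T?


Formula: wp(x:=E, P) = P[E/x] (substitute E for x in postcondition)
Step 1: Postcondition: x>998
Step 2: Substitute x+316 for x: x+316>998
Step 3: Solve for x: x > 998-316 = 682

682


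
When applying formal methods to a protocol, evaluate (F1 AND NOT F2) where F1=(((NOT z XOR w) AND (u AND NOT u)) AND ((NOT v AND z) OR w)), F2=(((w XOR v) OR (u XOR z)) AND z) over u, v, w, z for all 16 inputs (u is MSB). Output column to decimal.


F1 = (((NOT z XOR w) AND (u AND NOT u)) AND ((NOT v AND z) OR w))
F2 = (((w XOR v) OR (u XOR z)) AND z)
Counterexample to F1=>F2 is where F1=1 and F2=0.
Evaluate each row (bits = u,v,w,z, MSB first):
  row 0 [0000]: F1=0 F2=0 -> F1&~F2 -> 0
  row 1 [0001]: F1=0 F2=1 -> F1&~F2 -> 0
  row 2 [0010]: F1=0 F2=0 -> F1&~F2 -> 0
  row 3 [0011]: F1=0 F2=1 -> F1&~F2 -> 0
  row 4 [0100]: F1=0 F2=0 -> F1&~F2 -> 0
  row 5 [0101]: F1=0 F2=1 -> F1&~F2 -> 0
  row 6 [0110]: F1=0 F2=0 -> F1&~F2 -> 0
  row 7 [0111]: F1=0 F2=1 -> F1&~F2 -> 0
  row 8 [1000]: F1=0 F2=0 -> F1&~F2 -> 0
  row 9 [1001]: F1=0 F2=0 -> F1&~F2 -> 0
  row 10 [1010]: F1=0 F2=0 -> F1&~F2 -> 0
  row 11 [1011]: F1=0 F2=1 -> F1&~F2 -> 0
  row 12 [1100]: F1=0 F2=0 -> F1&~F2 -> 0
  row 13 [1101]: F1=0 F2=1 -> F1&~F2 -> 0
  row 14 [1110]: F1=0 F2=0 -> F1&~F2 -> 0
  row 15 [1111]: F1=0 F2=0 -> F1&~F2 -> 0
Full result column, 4 rows per line (u,v fixed per line; w,z runs 00..11 left to right):
  rows 0-3 [u,v=00]: 0000  = hex 0
  rows 4-7 [u,v=01]: 0000  = hex 0
  rows 8-11 [u,v=10]: 0000  = hex 0
  rows 12-15 [u,v=11]: 0000  = hex 0
Counterexample vector (row 0 .. row 15) = 0000000000000000
Output column grouped in 4s = 0000 0000 0000 0000 = 0x0000
Convert to decimal digit by digit (value = value*16 + digit):
  0 -> 0
  0*16 + 0 = 0
  0*16 + 0 = 0
  0*16 + 0 = 0
Decimal = 0

0
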